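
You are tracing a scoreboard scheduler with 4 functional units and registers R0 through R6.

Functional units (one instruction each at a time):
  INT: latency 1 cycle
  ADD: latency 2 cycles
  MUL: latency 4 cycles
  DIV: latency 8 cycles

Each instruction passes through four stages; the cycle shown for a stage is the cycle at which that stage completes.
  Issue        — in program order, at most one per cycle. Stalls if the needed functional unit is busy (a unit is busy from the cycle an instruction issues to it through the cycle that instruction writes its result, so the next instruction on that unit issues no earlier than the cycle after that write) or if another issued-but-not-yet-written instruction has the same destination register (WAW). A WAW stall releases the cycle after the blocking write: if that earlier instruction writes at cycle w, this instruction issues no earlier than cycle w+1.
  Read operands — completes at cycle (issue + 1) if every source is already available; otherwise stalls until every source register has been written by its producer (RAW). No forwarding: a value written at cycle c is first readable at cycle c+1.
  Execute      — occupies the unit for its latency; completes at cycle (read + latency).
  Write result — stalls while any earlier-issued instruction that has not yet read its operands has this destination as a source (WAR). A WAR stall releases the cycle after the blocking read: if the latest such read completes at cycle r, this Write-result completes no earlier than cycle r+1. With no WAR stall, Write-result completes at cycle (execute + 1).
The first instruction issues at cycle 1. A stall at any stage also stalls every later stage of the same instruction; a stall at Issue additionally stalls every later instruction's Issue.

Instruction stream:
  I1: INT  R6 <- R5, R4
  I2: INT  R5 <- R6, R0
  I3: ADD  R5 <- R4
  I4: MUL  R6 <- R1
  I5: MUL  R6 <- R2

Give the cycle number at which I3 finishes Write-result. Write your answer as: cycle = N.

[1] issue I1 (INT)
[2] I1 read-ops
[3] I1 finished on INT
[4] I1→R6
[5] issue I2 (INT)
[6] I2 read-ops
[7] I2 finished on INT
[8] I2→R5
[9] issue I3 (ADD)
[10] I3 read-ops | issue I4 (MUL)
[11] I4 read-ops
[12] I3 finished on ADD
[13] I3→R5
[15] I4 finished on MUL
[16] I4→R6
[17] issue I5 (MUL)
[18] I5 read-ops
[22] I5 finished on MUL
[23] I5→R6

cycle = 13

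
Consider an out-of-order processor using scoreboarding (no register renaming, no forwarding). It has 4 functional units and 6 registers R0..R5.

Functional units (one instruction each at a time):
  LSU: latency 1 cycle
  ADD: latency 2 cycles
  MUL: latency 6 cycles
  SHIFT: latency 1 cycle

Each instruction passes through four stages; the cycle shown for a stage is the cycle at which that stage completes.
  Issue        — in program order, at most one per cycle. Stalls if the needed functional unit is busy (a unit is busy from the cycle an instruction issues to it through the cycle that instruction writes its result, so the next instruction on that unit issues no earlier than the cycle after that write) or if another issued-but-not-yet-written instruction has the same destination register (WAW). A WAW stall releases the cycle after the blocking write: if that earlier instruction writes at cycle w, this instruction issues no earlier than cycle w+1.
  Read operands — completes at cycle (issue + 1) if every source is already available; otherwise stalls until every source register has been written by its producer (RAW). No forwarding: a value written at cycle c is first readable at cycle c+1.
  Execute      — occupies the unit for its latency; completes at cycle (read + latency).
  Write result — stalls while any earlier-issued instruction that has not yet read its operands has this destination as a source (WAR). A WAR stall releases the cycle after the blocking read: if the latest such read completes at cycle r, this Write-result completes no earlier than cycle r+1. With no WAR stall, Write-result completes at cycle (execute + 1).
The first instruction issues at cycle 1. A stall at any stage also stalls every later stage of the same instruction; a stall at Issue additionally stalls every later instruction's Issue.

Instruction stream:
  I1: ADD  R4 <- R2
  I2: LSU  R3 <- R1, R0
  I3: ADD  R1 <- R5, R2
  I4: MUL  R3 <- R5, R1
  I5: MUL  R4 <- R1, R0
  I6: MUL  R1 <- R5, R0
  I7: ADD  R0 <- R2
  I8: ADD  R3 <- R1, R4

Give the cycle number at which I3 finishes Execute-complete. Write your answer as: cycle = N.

cycle = 9

t=1  I1 dispatched to ADD
t=2  I1 operands ready, I2 dispatched to LSU
t=3  I2 operands ready
t=4  I1 complete, I2 complete
t=5  R4←I1, R3←I2
t=6  I3 dispatched to ADD
t=7  I3 operands ready, I4 dispatched to MUL
t=9  I3 complete
t=10  R1←I3
t=11  I4 operands ready
t=17  I4 complete
t=18  R3←I4
t=19  I5 dispatched to MUL
t=20  I5 operands ready
t=26  I5 complete
t=27  R4←I5
t=28  I6 dispatched to MUL
t=29  I6 operands ready, I7 dispatched to ADD
t=30  I7 operands ready
t=32  I7 complete
t=33  R0←I7
t=34  I8 dispatched to ADD
t=35  I6 complete
t=36  R1←I6
t=37  I8 operands ready
t=39  I8 complete
t=40  R3←I8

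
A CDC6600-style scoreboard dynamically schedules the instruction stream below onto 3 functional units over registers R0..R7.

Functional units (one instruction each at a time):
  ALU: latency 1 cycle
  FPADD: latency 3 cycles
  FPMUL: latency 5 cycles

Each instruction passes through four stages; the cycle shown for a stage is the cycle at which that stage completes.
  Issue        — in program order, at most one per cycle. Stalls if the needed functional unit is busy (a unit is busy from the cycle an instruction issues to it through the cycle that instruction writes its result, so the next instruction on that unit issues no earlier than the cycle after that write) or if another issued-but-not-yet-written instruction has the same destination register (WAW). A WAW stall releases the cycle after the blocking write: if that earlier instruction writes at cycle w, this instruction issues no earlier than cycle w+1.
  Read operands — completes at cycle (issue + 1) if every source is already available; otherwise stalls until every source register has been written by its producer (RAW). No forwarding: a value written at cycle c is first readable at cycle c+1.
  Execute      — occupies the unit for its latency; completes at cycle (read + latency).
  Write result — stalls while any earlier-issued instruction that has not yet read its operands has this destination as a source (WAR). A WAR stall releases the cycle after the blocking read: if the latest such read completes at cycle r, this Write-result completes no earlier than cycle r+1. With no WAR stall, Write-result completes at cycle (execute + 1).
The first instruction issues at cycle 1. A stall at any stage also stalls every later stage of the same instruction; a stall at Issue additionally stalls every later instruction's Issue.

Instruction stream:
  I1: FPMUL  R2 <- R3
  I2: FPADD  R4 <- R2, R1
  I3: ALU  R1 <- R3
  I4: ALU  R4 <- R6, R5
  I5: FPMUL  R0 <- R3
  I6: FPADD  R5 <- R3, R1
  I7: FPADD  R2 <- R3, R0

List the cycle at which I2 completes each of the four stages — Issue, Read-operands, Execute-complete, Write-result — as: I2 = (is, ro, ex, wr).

cycle 1: I1 dispatched to FPMUL
cycle 2: I1 operands ready, I2 dispatched to FPADD
cycle 3: I3 dispatched to ALU
cycle 4: I3 operands ready
cycle 5: I3 complete
cycle 7: I1 complete
cycle 8: R2←I1
cycle 9: I2 operands ready
cycle 10: R1←I3
cycle 12: I2 complete
cycle 13: R4←I2
cycle 14: I4 dispatched to ALU
cycle 15: I4 operands ready, I5 dispatched to FPMUL
cycle 16: I4 complete, I5 operands ready, I6 dispatched to FPADD
cycle 17: R4←I4, I6 operands ready
cycle 20: I6 complete
cycle 21: I5 complete, R5←I6
cycle 22: R0←I5, I7 dispatched to FPADD
cycle 23: I7 operands ready
cycle 26: I7 complete
cycle 27: R2←I7

I2 = (2, 9, 12, 13)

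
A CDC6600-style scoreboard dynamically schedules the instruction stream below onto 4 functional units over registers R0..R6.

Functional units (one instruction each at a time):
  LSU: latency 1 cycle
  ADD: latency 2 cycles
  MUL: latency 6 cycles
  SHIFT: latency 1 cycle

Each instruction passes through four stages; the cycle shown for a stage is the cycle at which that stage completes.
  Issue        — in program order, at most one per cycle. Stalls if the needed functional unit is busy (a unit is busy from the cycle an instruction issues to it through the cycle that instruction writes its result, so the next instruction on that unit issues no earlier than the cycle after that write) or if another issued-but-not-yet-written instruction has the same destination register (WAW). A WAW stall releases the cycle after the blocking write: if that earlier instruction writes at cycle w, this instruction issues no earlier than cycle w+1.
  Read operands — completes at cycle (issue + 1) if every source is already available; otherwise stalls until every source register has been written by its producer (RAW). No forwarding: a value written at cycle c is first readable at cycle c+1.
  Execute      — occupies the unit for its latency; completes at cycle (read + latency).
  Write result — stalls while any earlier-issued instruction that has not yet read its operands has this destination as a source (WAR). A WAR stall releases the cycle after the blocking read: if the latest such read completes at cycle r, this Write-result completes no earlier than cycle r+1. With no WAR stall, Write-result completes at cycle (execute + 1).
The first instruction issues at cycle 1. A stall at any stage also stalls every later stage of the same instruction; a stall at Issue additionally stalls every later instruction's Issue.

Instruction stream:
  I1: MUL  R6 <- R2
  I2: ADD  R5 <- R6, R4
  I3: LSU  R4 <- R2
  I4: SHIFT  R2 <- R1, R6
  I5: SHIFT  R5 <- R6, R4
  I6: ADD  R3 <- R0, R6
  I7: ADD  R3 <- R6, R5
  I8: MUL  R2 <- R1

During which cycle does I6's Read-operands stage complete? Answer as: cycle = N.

[1] I1 dispatched to MUL
[2] I1 operands ready; I2 dispatched to ADD
[3] I3 dispatched to LSU
[4] I3 operands ready; I4 dispatched to SHIFT
[5] I3 complete
[8] I1 complete
[9] R6←I1
[10] I2 operands ready; I4 operands ready
[11] R4←I3; I4 complete
[12] I2 complete; R2←I4
[13] R5←I2
[14] I5 dispatched to SHIFT
[15] I5 operands ready; I6 dispatched to ADD
[16] I5 complete; I6 operands ready
[17] R5←I5
[18] I6 complete
[19] R3←I6
[20] I7 dispatched to ADD
[21] I7 operands ready; I8 dispatched to MUL
[22] I8 operands ready
[23] I7 complete
[24] R3←I7
[28] I8 complete
[29] R2←I8

cycle = 16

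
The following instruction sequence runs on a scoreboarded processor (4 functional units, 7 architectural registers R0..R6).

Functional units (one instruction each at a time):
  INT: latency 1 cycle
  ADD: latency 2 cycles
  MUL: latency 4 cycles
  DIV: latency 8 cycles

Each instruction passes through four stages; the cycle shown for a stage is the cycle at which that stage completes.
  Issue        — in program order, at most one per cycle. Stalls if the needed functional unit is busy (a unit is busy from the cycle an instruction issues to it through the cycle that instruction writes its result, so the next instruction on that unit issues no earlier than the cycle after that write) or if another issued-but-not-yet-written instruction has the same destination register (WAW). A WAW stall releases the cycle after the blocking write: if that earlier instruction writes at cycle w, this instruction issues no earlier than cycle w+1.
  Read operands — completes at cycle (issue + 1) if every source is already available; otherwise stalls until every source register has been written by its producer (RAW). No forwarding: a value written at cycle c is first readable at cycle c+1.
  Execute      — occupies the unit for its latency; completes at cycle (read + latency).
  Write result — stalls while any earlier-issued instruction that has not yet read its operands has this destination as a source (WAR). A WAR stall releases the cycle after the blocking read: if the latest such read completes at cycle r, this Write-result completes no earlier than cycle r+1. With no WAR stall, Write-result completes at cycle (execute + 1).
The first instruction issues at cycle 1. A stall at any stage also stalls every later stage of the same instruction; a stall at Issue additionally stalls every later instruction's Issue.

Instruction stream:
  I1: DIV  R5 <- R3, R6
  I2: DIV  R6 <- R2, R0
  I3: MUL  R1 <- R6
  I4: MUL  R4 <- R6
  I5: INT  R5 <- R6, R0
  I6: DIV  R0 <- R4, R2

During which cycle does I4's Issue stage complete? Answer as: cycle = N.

cycle = 29

[I1] 1/2/10/11
[I2] 12/13/21/22  (struct: DIV busy until I1 writes@11)
[I3] 13/23/27/28  (RAW R6: wait I2 write@22)
[I4] 29/30/34/35  (struct: MUL busy until I3 writes@28)
[I5] 30/31/32/33
[I6] 31/36/44/45  (RAW R4: wait I4 write@35)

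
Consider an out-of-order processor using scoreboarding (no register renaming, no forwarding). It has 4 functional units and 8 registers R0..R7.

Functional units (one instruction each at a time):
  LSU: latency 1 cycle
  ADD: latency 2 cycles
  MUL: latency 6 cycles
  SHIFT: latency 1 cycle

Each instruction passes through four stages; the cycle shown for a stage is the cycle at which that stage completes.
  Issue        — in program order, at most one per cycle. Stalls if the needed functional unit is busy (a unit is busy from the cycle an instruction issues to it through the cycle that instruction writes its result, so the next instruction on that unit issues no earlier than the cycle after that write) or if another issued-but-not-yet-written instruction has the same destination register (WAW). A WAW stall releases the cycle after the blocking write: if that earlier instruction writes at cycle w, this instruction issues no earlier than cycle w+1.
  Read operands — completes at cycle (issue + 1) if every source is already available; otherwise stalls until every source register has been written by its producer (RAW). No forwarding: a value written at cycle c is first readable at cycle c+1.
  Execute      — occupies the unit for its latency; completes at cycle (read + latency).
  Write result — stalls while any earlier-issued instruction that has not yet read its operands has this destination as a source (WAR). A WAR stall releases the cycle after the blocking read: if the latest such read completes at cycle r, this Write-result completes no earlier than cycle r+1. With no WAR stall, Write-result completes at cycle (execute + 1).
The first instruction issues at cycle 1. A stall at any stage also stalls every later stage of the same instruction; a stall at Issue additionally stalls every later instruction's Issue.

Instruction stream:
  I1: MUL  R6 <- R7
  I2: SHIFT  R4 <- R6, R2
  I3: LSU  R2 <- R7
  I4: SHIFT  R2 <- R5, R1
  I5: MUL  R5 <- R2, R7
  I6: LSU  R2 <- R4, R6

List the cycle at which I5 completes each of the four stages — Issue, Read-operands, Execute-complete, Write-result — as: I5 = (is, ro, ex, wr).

I5 = (14, 17, 23, 24)

[1] I1 issues→MUL
[2] I1 reads | I2 issues→SHIFT
[3] I3 issues→LSU
[4] I3 reads
[5] I3 exec-done
[8] I1 exec-done
[9] I1 writes R6
[10] I2 reads
[11] I2 exec-done | I3 writes R2
[12] I2 writes R4
[13] I4 issues→SHIFT
[14] I4 reads | I5 issues→MUL
[15] I4 exec-done
[16] I4 writes R2
[17] I5 reads | I6 issues→LSU
[18] I6 reads
[19] I6 exec-done
[20] I6 writes R2
[23] I5 exec-done
[24] I5 writes R5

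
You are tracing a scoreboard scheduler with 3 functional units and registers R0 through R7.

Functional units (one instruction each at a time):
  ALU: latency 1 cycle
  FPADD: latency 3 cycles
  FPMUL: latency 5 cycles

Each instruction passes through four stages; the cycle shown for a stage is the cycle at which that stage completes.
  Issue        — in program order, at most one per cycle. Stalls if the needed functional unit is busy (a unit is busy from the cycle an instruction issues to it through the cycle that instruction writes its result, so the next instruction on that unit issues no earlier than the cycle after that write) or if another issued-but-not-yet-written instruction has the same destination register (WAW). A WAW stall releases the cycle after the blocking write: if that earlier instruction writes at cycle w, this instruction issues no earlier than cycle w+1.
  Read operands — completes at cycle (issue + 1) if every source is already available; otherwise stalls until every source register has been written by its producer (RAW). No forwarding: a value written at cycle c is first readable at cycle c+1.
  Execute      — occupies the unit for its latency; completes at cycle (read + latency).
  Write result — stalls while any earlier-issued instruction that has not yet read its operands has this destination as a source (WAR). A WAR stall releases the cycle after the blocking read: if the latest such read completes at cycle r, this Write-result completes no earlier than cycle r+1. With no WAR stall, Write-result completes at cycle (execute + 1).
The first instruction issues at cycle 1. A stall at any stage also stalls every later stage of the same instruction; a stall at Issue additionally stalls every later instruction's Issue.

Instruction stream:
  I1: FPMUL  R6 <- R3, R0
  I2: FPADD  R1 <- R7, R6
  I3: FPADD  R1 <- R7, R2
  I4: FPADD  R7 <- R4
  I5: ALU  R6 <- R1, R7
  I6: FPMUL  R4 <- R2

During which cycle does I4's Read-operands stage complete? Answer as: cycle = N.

c1: I1→FPMUL
c2: I1 RO · I2→FPADD
c7: I1 EX
c8: I1 WR R6
c9: I2 RO
c12: I2 EX
c13: I2 WR R1
c14: I3→FPADD
c15: I3 RO
c18: I3 EX
c19: I3 WR R1
c20: I4→FPADD
c21: I4 RO · I5→ALU
c22: I6→FPMUL
c23: I6 RO
c24: I4 EX
c25: I4 WR R7
c26: I5 RO
c27: I5 EX
c28: I5 WR R6 · I6 EX
c29: I6 WR R4

cycle = 21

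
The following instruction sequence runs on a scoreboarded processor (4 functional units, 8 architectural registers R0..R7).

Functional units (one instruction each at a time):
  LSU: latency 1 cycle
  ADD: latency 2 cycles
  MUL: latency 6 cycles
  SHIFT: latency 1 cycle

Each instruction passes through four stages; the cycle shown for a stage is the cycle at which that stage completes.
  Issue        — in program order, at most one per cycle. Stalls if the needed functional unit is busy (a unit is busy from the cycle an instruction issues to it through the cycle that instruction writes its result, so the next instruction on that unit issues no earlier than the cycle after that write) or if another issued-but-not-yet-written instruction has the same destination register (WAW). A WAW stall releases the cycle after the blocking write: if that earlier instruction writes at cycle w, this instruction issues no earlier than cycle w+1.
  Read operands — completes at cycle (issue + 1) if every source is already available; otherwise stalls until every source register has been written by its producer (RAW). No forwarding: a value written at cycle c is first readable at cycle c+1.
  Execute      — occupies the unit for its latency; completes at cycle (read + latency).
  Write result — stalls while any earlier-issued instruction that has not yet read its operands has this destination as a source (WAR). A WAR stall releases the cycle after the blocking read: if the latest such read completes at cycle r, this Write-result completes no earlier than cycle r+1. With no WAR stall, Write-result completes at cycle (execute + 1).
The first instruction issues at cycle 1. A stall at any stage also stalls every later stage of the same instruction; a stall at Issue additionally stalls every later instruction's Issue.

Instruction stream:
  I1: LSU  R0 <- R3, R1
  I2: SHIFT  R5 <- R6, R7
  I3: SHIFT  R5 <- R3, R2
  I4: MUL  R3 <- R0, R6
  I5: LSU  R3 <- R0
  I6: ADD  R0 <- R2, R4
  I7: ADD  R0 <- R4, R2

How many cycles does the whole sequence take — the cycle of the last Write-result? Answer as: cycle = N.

cycle = 26

I1: IS=1 RO=2 EX=3 WR=4
I2: IS=2 RO=3 EX=4 WR=5
I3: IS=6 RO=7 EX=8 WR=9  [struct: SHIFT busy until I2 writes@5]
I4: IS=7 RO=8 EX=14 WR=15
I5: IS=16 RO=17 EX=18 WR=19  [WAW R3: wait I4 write@15]
I6: IS=17 RO=18 EX=20 WR=21
I7: IS=22 RO=23 EX=25 WR=26  [struct: ADD busy until I6 writes@21]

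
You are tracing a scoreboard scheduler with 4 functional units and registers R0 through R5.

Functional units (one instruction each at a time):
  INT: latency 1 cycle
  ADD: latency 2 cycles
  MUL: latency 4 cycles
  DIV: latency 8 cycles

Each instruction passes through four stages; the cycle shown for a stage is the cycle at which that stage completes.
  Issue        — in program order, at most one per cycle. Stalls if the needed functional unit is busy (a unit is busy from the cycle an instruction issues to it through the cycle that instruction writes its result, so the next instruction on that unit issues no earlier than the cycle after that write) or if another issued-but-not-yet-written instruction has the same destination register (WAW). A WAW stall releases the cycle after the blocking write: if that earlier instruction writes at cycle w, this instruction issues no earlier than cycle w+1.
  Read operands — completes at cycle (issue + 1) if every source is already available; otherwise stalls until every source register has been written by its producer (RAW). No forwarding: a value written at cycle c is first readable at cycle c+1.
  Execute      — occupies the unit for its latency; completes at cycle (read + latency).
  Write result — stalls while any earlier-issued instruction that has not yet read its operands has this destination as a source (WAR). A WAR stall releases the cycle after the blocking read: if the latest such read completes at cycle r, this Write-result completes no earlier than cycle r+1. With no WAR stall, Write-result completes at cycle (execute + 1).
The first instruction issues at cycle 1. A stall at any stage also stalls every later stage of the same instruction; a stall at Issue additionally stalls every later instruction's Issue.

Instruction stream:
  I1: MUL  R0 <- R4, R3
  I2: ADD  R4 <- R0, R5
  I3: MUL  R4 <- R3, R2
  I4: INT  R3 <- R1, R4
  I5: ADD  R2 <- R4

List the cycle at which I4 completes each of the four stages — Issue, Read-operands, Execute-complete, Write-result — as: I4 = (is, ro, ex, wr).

I1: IS=1 RO=2 EX=6 WR=7
I2: IS=2 RO=8 EX=10 WR=11  [RAW R0: wait I1 write@7]
I3: IS=12 RO=13 EX=17 WR=18  [WAW R4: wait I2 write@11]
I4: IS=13 RO=19 EX=20 WR=21  [RAW R4: wait I3 write@18]
I5: IS=14 RO=19 EX=21 WR=22  [RAW R4: wait I3 write@18]

I4 = (13, 19, 20, 21)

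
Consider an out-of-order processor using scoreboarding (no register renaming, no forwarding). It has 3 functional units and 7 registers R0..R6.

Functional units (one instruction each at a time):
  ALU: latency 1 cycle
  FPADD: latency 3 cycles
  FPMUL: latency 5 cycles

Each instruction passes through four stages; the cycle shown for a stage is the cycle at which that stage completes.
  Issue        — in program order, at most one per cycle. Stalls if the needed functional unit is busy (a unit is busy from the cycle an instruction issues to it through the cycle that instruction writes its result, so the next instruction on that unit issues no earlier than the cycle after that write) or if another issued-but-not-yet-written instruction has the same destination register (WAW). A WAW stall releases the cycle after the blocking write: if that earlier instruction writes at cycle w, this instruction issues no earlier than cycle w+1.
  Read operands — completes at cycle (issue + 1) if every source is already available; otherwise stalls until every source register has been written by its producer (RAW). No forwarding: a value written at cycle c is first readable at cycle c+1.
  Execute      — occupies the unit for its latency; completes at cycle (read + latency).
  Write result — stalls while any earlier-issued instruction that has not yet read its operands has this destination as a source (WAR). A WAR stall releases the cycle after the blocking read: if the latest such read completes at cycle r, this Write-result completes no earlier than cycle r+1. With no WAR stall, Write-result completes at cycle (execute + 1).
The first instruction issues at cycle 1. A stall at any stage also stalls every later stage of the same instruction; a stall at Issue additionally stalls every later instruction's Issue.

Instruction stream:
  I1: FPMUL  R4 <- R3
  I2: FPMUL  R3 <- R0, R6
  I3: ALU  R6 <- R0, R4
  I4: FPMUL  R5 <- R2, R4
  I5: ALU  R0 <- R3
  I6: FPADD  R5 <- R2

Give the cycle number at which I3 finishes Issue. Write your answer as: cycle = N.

cycle = 10

[I1] 1/2/7/8
[I2] 9/10/15/16  (struct: FPMUL busy until I1 writes@8)
[I3] 10/11/12/13
[I4] 17/18/23/24  (struct: FPMUL busy until I2 writes@16)
[I5] 18/19/20/21
[I6] 25/26/29/30  (WAW R5: wait I4 write@24)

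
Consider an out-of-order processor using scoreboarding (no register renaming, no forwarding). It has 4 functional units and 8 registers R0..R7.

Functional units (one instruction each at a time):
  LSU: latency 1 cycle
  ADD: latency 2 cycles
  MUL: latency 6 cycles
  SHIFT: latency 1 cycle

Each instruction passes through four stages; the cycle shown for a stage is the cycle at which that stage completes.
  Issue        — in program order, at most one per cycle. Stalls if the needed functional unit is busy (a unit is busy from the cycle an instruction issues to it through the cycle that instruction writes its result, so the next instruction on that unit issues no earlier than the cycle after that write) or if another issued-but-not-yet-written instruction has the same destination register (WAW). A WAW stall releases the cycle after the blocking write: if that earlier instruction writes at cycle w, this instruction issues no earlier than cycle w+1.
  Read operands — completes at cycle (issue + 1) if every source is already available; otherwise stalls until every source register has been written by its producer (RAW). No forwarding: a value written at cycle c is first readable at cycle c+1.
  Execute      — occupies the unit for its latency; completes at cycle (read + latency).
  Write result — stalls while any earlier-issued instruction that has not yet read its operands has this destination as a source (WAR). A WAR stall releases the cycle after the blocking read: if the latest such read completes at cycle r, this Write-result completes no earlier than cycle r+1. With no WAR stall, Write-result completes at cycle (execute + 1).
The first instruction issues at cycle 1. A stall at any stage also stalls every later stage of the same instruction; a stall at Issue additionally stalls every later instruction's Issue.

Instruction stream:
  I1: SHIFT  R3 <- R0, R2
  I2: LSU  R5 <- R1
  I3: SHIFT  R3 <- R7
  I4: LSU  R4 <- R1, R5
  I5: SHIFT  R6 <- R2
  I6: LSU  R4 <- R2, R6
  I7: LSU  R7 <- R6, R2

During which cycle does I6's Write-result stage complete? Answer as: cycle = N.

I1: IS=1 RO=2 EX=3 WR=4
I2: IS=2 RO=3 EX=4 WR=5
I3: IS=5 RO=6 EX=7 WR=8  [struct: SHIFT busy until I1 writes@4]
I4: IS=6 RO=7 EX=8 WR=9
I5: IS=9 RO=10 EX=11 WR=12  [struct: SHIFT busy until I3 writes@8]
I6: IS=10 RO=13 EX=14 WR=15  [RAW R6: wait I5 write@12]
I7: IS=16 RO=17 EX=18 WR=19  [struct: LSU busy until I6 writes@15]

cycle = 15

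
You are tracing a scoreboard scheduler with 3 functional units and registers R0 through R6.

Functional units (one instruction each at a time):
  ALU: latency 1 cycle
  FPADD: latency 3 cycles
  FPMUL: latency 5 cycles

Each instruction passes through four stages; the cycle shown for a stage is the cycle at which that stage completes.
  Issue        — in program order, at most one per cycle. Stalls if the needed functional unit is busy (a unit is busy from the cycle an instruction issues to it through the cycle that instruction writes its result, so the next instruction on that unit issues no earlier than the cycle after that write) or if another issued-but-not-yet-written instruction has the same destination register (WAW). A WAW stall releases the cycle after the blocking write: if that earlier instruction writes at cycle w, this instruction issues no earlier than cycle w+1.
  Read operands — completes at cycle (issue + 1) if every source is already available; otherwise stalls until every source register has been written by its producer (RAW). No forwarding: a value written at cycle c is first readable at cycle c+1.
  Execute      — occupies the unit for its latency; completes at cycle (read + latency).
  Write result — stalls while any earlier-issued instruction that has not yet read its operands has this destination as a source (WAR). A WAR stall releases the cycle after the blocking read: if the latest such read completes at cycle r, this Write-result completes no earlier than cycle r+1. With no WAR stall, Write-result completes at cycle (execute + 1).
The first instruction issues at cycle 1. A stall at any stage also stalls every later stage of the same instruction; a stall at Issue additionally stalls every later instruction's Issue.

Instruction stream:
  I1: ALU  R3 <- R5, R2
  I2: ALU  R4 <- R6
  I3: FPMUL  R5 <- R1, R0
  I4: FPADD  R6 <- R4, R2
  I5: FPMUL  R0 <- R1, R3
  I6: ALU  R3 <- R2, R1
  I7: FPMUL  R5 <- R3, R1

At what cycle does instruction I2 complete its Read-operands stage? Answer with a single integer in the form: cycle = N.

cycle = 6

cycle 1: I1 dispatched to ALU
cycle 2: I1 operands ready
cycle 3: I1 complete
cycle 4: R3←I1
cycle 5: I2 dispatched to ALU
cycle 6: I2 operands ready · I3 dispatched to FPMUL
cycle 7: I2 complete · I3 operands ready · I4 dispatched to FPADD
cycle 8: R4←I2
cycle 9: I4 operands ready
cycle 12: I3 complete · I4 complete
cycle 13: R5←I3 · R6←I4
cycle 14: I5 dispatched to FPMUL
cycle 15: I5 operands ready · I6 dispatched to ALU
cycle 16: I6 operands ready
cycle 17: I6 complete
cycle 18: R3←I6
cycle 20: I5 complete
cycle 21: R0←I5
cycle 22: I7 dispatched to FPMUL
cycle 23: I7 operands ready
cycle 28: I7 complete
cycle 29: R5←I7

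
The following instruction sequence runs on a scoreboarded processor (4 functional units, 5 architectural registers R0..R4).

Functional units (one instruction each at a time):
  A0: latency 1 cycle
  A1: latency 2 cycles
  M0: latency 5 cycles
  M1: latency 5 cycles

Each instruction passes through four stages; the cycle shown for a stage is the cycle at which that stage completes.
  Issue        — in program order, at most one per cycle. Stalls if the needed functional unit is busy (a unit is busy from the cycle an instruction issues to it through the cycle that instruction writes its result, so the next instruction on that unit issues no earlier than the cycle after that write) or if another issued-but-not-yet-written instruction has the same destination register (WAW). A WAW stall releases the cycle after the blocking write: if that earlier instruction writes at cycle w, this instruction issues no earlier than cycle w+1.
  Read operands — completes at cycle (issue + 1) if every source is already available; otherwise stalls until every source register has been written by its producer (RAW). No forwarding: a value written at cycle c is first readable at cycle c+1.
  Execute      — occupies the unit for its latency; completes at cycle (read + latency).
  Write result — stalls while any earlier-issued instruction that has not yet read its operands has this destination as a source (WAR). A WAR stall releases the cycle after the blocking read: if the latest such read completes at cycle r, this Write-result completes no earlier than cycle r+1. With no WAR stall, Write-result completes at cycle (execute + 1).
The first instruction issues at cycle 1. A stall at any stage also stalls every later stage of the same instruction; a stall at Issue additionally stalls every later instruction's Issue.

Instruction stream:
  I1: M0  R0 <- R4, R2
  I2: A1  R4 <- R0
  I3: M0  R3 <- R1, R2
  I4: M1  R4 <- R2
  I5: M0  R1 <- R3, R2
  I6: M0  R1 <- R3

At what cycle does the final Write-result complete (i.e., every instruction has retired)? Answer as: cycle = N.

cycle = 32

c1: I1 dispatched to M0
c2: I1 operands ready, I2 dispatched to A1
c7: I1 complete
c8: R0←I1
c9: I2 operands ready, I3 dispatched to M0
c10: I3 operands ready
c11: I2 complete
c12: R4←I2
c13: I4 dispatched to M1
c14: I4 operands ready
c15: I3 complete
c16: R3←I3
c17: I5 dispatched to M0
c18: I5 operands ready
c19: I4 complete
c20: R4←I4
c23: I5 complete
c24: R1←I5
c25: I6 dispatched to M0
c26: I6 operands ready
c31: I6 complete
c32: R1←I6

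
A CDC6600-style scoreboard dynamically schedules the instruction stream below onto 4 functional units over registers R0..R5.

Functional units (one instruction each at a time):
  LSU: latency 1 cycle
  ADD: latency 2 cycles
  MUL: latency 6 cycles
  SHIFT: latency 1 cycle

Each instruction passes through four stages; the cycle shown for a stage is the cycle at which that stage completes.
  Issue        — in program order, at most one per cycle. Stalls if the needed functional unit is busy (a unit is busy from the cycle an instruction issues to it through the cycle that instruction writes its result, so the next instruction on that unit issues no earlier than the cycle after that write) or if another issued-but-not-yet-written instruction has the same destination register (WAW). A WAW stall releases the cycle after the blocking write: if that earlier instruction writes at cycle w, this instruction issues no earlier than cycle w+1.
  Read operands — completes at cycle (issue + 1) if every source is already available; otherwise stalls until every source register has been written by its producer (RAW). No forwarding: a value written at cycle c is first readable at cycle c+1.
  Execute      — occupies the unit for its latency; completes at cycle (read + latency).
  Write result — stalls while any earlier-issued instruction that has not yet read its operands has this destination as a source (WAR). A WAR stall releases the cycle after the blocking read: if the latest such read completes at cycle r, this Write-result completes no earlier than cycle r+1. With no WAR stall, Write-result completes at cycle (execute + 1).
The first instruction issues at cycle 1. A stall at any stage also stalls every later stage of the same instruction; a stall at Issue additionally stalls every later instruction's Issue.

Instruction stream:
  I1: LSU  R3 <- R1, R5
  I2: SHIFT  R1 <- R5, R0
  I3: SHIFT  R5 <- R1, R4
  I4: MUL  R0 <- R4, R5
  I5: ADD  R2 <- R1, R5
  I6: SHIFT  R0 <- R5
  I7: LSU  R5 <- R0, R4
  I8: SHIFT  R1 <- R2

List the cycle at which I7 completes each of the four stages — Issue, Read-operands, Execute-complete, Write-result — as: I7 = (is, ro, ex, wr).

I7 = (19, 22, 23, 24)

c1: I1→LSU
c2: I1 RO, I2→SHIFT
c3: I1 EX, I2 RO
c4: I1 WR R3, I2 EX
c5: I2 WR R1
c6: I3→SHIFT
c7: I3 RO, I4→MUL
c8: I3 EX, I5→ADD
c9: I3 WR R5
c10: I4 RO, I5 RO
c12: I5 EX
c13: I5 WR R2
c16: I4 EX
c17: I4 WR R0
c18: I6→SHIFT
c19: I6 RO, I7→LSU
c20: I6 EX
c21: I6 WR R0
c22: I7 RO, I8→SHIFT
c23: I7 EX, I8 RO
c24: I7 WR R5, I8 EX
c25: I8 WR R1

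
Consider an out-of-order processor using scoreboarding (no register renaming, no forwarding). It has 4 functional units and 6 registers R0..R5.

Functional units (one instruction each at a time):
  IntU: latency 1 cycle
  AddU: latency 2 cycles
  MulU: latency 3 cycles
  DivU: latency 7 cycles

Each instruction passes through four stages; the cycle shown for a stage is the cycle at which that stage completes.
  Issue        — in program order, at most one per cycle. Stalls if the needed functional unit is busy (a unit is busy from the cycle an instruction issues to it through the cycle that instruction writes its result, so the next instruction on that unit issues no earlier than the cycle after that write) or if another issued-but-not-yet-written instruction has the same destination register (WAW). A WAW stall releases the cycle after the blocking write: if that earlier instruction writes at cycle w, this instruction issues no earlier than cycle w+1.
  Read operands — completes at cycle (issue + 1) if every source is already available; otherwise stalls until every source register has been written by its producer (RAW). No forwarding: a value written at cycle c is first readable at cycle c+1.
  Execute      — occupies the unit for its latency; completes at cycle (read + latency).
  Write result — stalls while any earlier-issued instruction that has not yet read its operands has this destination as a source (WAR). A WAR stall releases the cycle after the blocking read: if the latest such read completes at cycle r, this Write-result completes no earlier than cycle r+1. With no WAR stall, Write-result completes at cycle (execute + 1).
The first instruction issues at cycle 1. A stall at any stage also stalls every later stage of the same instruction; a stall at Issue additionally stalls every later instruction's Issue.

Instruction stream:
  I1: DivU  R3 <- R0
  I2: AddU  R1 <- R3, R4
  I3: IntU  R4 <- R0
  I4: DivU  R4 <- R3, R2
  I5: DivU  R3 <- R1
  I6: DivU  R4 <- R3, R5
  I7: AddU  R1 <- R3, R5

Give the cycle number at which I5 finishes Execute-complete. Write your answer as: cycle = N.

[1] issue I1 (DivU)
[2] I1 read-ops · issue I2 (AddU)
[3] issue I3 (IntU)
[4] I3 read-ops
[5] I3 finished on IntU
[9] I1 finished on DivU
[10] I1→R3
[11] I2 read-ops
[12] I3→R4
[13] I2 finished on AddU · issue I4 (DivU)
[14] I2→R1 · I4 read-ops
[21] I4 finished on DivU
[22] I4→R4
[23] issue I5 (DivU)
[24] I5 read-ops
[31] I5 finished on DivU
[32] I5→R3
[33] issue I6 (DivU)
[34] I6 read-ops · issue I7 (AddU)
[35] I7 read-ops
[37] I7 finished on AddU
[38] I7→R1
[41] I6 finished on DivU
[42] I6→R4

cycle = 31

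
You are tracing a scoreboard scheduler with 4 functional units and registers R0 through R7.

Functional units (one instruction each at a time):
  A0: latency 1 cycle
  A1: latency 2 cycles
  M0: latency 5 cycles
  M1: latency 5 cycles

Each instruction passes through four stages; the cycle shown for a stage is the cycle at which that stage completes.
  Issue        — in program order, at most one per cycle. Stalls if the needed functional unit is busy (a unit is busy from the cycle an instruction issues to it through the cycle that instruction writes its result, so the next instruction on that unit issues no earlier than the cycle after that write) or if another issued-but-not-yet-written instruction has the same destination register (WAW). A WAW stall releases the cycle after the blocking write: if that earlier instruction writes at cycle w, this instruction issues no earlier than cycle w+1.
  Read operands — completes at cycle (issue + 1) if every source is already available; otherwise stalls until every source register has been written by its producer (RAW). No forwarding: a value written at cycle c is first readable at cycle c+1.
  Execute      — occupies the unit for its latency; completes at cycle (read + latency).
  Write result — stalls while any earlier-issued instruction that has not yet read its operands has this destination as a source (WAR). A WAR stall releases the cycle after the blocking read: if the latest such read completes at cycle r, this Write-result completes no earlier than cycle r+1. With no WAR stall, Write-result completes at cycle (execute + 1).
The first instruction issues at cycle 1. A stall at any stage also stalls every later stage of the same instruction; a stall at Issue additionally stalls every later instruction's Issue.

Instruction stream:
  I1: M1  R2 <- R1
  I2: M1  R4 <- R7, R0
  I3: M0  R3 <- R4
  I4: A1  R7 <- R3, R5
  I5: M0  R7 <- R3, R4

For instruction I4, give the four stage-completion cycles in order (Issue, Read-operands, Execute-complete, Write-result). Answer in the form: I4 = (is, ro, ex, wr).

[1] issue I1 (M1)
[2] I1 read-ops
[7] I1 finished on M1
[8] I1→R2
[9] issue I2 (M1)
[10] I2 read-ops; issue I3 (M0)
[11] issue I4 (A1)
[15] I2 finished on M1
[16] I2→R4
[17] I3 read-ops
[22] I3 finished on M0
[23] I3→R3
[24] I4 read-ops
[26] I4 finished on A1
[27] I4→R7
[28] issue I5 (M0)
[29] I5 read-ops
[34] I5 finished on M0
[35] I5→R7

I4 = (11, 24, 26, 27)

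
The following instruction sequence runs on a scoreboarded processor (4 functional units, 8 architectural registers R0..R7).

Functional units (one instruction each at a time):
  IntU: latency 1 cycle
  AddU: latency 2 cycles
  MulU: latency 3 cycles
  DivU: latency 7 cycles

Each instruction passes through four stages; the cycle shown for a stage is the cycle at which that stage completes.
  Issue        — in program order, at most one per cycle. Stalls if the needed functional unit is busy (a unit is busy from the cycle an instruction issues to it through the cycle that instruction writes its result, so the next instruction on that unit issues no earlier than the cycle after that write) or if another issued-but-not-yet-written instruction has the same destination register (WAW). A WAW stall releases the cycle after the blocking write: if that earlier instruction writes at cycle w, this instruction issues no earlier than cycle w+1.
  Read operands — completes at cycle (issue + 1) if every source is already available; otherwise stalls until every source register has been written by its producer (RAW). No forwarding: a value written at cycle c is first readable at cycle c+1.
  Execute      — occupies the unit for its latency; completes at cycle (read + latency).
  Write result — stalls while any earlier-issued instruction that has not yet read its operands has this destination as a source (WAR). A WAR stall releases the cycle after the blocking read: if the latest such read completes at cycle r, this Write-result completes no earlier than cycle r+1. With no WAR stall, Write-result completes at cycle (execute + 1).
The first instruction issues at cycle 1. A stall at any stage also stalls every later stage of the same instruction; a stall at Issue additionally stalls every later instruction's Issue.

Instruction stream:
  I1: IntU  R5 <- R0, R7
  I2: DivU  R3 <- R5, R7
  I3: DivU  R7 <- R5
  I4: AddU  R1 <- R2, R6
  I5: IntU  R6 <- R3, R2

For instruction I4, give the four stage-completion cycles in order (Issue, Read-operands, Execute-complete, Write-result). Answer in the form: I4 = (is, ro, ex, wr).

I4 = (15, 16, 18, 19)

t=1  I1→IntU
t=2  I1 RO | I2→DivU
t=3  I1 EX
t=4  I1 WR R5
t=5  I2 RO
t=12  I2 EX
t=13  I2 WR R3
t=14  I3→DivU
t=15  I3 RO | I4→AddU
t=16  I4 RO | I5→IntU
t=17  I5 RO
t=18  I4 EX | I5 EX
t=19  I4 WR R1 | I5 WR R6
t=22  I3 EX
t=23  I3 WR R7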